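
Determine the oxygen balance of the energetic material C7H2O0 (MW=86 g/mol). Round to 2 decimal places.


OB = -1600 * (2C + H/2 - O) / MW
Inner = 2*7 + 2/2 - 0 = 15.00
OB = -1600 * 15.00 / 86 = -279.07%


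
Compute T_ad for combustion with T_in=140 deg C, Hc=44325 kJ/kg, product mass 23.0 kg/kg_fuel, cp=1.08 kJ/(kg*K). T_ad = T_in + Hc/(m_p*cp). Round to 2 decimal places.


T_ad = T_in + Hc / (m_p * cp)
Denominator = 23.0 * 1.08 = 24.8400
Temperature rise = 44325 / 24.8400 = 1784.42 K
T_ad = 140 + 1784.42 = 1924.42 deg C


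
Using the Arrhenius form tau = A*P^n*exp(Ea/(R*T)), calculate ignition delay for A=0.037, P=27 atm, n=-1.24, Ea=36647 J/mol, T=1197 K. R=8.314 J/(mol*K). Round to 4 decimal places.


tau = A * P^n * exp(Ea/(R*T))
P^n = 27^(-1.24) = 0.01679225
Ea/(R*T) = 36647/(8.314*1197) = 3.682428
exp(Ea/(R*T)) = 39.742770
tau = 0.037 * 0.01679225 * 39.742770 = 0.0247 ms


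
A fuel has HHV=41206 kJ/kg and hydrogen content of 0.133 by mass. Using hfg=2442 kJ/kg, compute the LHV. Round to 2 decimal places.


LHV = HHV - hfg * 9 * H
Water correction = 2442 * 9 * 0.133 = 2923.074 kJ/kg
LHV = 41206 - 2923.074 = 38282.93 kJ/kg


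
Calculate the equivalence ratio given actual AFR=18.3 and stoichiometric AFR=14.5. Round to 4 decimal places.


phi = AFR_stoich / AFR_actual
phi = 14.5 / 18.3 = 0.7923


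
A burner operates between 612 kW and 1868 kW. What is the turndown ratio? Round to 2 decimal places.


TDR = Q_max / Q_min
TDR = 1868 / 612 = 3.05


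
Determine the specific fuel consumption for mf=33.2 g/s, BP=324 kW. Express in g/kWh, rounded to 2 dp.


SFC = (mf / BP) * 3600
Rate = 33.2 / 324 = 0.102469 g/(s*kW)
SFC = 0.102469 * 3600 = 368.89 g/kWh


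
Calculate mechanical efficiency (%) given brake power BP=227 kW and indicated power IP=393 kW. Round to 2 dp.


eta_mech = (BP / IP) * 100
Ratio = 227 / 393 = 0.5776
eta_mech = 0.5776 * 100 = 57.76%


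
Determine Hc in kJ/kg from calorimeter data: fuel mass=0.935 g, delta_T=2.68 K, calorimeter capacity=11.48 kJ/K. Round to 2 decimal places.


Hc = C_cal * delta_T / m_fuel
Q_released = 11.48 * 2.68 = 30.7664 kJ
m_fuel = 0.935 g = 0.935/1000 kg = 0.000935 kg
Hc = 30.7664 / 0.000935 = 32905.24 kJ/kg


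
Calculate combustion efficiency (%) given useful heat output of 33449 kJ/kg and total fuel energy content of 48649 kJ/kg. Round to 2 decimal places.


Efficiency = (Q_useful / Q_fuel) * 100
Efficiency = (33449 / 48649) * 100
Efficiency = 0.6876 * 100 = 68.76%


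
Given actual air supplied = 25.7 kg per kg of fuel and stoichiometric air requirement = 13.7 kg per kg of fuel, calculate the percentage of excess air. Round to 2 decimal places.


Excess air = actual - stoichiometric = 25.7 - 13.7 = 12.00 kg/kg fuel
Excess air % = (excess / stoich) * 100 = (12.00 / 13.7) * 100 = 87.59%


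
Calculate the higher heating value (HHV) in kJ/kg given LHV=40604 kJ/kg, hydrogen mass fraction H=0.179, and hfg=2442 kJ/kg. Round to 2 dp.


HHV = LHV + hfg * 9 * H
Water addition = 2442 * 9 * 0.179 = 3934.062 kJ/kg
HHV = 40604 + 3934.062 = 44538.06 kJ/kg


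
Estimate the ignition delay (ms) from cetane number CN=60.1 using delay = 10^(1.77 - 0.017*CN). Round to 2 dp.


delay = 10^(1.77 - 0.017*CN)
Exponent = 1.77 - 0.017*60.1 = 0.7483
delay = 10^0.7483 = 5.60 ms


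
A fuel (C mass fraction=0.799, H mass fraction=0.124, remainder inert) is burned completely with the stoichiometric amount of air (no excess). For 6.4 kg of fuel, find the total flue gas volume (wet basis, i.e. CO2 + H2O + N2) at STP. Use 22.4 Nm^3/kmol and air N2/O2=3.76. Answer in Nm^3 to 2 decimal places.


Per kg fuel: CO2 = (C/12 kmol)*22.4 = (0.799/12)*22.4 = 1.49147 Nm^3
Per kg fuel: H2O = (H/2 kmol)*22.4 = (0.124/2)*22.4 = 1.38880 Nm^3
O2 needed per kg fuel = C/12 + H/4 = 0.799/12 + 0.124/4 = 0.09758333 kmol
Per kg fuel: N2 = O2*3.76*22.4 = 0.09758333*3.76*22.4 = 8.21886 Nm^3
Total per kg = 1.49147 + 1.38880 + 8.21886 = 11.09913 Nm^3
Total = 11.09913 * 6.4 = 71.03 Nm^3


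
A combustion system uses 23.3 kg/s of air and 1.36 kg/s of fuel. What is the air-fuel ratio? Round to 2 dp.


AFR = m_air / m_fuel
AFR = 23.3 / 1.36 = 17.13


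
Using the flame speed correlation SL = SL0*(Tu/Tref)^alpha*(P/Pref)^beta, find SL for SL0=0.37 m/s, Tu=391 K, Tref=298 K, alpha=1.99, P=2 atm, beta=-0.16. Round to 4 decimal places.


SL = SL0 * (Tu/Tref)^alpha * (P/Pref)^beta
T ratio = 391/298 = 1.31208054
(T ratio)^alpha = 1.31208054^1.99 = 1.716886
(P/Pref)^beta = 2^(-0.16) = 0.895025
SL = 0.37 * 1.716886 * 0.895025 = 0.5686 m/s


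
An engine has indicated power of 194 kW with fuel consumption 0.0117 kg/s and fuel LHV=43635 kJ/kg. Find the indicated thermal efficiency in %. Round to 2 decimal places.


eta_ith = (IP / (mf * LHV)) * 100
Denominator = 0.0117 * 43635 = 510.5295 kW
eta_ith = (194 / 510.5295) * 100 = 38.00%


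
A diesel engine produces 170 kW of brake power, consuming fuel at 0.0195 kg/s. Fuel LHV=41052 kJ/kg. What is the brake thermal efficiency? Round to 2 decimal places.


eta_BTE = (BP / (mf * LHV)) * 100
Denominator = 0.0195 * 41052 = 800.5140 kW
eta_BTE = (170 / 800.5140) * 100 = 21.24%


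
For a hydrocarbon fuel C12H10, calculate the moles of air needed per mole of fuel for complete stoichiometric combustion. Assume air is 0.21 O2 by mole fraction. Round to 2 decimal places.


Balanced combustion: C12H10 + 14.5 O2 -> 12 CO2 + 5 H2O
O2 needed = C + H/4 = 12 + 10/4 = 14.50 moles
Air moles = O2 / 0.21 = 14.50 / 0.21 = 69.05 moles air


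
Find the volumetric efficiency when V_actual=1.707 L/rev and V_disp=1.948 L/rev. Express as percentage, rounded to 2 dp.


eta_v = (V_actual / V_disp) * 100
Ratio = 1.707 / 1.948 = 0.8763
eta_v = 0.8763 * 100 = 87.63%


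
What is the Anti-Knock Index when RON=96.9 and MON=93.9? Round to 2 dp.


AKI = (RON + MON) / 2
AKI = (96.9 + 93.9) / 2
AKI = 190.8 / 2 = 95.40


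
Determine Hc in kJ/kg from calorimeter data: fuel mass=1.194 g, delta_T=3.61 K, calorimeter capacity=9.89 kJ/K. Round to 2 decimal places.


Hc = C_cal * delta_T / m_fuel
Q_released = 9.89 * 3.61 = 35.7029 kJ
m_fuel = 1.194 g = 1.194/1000 kg = 0.001194 kg
Hc = 35.7029 / 0.001194 = 29901.93 kJ/kg


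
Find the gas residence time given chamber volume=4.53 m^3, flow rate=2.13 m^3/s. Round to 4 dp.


tau = V / Q_flow
tau = 4.53 / 2.13 = 2.1268 s


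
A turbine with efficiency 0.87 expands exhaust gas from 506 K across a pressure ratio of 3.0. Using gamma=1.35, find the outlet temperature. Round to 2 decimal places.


T_out = T_in * (1 - eta * (1 - PR^(-(gamma-1)/gamma)))
Exponent = -(1.35-1)/1.35 = -0.25925926
PR^exp = 3.0^(-0.25925926) = 0.75214556
Factor = 1 - 0.87*(1 - 0.75214556) = 0.78436664
T_out = 506 * 0.78436664 = 396.89 K


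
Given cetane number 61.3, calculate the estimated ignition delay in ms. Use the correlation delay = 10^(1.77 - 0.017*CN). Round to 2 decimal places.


delay = 10^(1.77 - 0.017*CN)
Exponent = 1.77 - 0.017*61.3 = 0.7279
delay = 10^0.7279 = 5.34 ms


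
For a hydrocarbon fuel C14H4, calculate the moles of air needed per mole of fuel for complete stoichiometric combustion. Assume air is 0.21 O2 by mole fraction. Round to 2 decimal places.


Balanced combustion: C14H4 + 15 O2 -> 14 CO2 + 2 H2O
O2 needed = C + H/4 = 14 + 4/4 = 15.00 moles
Air moles = O2 / 0.21 = 15.00 / 0.21 = 71.43 moles air


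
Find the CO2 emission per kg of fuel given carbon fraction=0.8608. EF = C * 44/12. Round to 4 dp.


EF = C_frac * (M_CO2 / M_C)
EF = 0.8608 * (44/12)
EF = 0.8608 * 3.666667 = 3.1563 kg_CO2/kg_fuel


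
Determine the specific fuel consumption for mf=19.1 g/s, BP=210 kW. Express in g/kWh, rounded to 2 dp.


SFC = (mf / BP) * 3600
Rate = 19.1 / 210 = 0.090952 g/(s*kW)
SFC = 0.090952 * 3600 = 327.43 g/kWh


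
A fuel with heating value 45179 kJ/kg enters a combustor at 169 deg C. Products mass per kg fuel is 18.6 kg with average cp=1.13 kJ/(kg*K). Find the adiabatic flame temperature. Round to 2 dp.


T_ad = T_in + Hc / (m_p * cp)
Denominator = 18.6 * 1.13 = 21.0180
Temperature rise = 45179 / 21.0180 = 2149.54 K
T_ad = 169 + 2149.54 = 2318.54 deg C


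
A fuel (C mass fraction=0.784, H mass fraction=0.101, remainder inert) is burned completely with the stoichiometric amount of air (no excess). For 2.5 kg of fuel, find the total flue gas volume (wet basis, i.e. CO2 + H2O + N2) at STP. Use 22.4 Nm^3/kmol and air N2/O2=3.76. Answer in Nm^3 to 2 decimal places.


Per kg fuel: CO2 = (C/12 kmol)*22.4 = (0.784/12)*22.4 = 1.46347 Nm^3
Per kg fuel: H2O = (H/2 kmol)*22.4 = (0.101/2)*22.4 = 1.13120 Nm^3
O2 needed per kg fuel = C/12 + H/4 = 0.784/12 + 0.101/4 = 0.09058333 kmol
Per kg fuel: N2 = O2*3.76*22.4 = 0.09058333*3.76*22.4 = 7.62929 Nm^3
Total per kg = 1.46347 + 1.13120 + 7.62929 = 10.22396 Nm^3
Total = 10.22396 * 2.5 = 25.56 Nm^3


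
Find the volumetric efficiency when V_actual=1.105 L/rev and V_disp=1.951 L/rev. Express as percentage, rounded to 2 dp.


eta_v = (V_actual / V_disp) * 100
Ratio = 1.105 / 1.951 = 0.5664
eta_v = 0.5664 * 100 = 56.64%


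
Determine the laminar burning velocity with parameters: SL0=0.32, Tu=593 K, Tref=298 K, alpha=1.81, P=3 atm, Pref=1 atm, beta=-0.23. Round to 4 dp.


SL = SL0 * (Tu/Tref)^alpha * (P/Pref)^beta
T ratio = 593/298 = 1.98993289
(T ratio)^alpha = 1.98993289^1.81 = 3.474542
(P/Pref)^beta = 3^(-0.23) = 0.776716
SL = 0.32 * 3.474542 * 0.776716 = 0.8636 m/s


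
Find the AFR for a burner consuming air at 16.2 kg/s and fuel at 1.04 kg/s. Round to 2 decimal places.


AFR = m_air / m_fuel
AFR = 16.2 / 1.04 = 15.58


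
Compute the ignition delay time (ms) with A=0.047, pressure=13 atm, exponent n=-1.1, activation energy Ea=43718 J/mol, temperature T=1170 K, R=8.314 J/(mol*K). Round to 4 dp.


tau = A * P^n * exp(Ea/(R*T))
P^n = 13^(-1.1) = 0.05951992
Ea/(R*T) = 43718/(8.314*1170) = 4.494324
exp(Ea/(R*T)) = 89.507665
tau = 0.047 * 0.05951992 * 89.507665 = 0.2504 ms


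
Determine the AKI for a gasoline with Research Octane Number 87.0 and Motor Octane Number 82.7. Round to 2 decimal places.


AKI = (RON + MON) / 2
AKI = (87.0 + 82.7) / 2
AKI = 169.7 / 2 = 84.85


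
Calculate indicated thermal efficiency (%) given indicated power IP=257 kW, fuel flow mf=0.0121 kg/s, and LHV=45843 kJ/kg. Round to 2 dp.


eta_ith = (IP / (mf * LHV)) * 100
Denominator = 0.0121 * 45843 = 554.7003 kW
eta_ith = (257 / 554.7003) * 100 = 46.33%


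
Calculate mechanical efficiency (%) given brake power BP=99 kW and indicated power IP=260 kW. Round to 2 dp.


eta_mech = (BP / IP) * 100
Ratio = 99 / 260 = 0.3808
eta_mech = 0.3808 * 100 = 38.08%


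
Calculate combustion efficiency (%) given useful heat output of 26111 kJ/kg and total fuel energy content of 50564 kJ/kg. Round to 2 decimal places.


Efficiency = (Q_useful / Q_fuel) * 100
Efficiency = (26111 / 50564) * 100
Efficiency = 0.5164 * 100 = 51.64%


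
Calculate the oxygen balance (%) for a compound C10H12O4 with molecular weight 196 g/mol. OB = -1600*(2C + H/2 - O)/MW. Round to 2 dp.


OB = -1600 * (2C + H/2 - O) / MW
Inner = 2*10 + 12/2 - 4 = 22.00
OB = -1600 * 22.00 / 196 = -179.59%


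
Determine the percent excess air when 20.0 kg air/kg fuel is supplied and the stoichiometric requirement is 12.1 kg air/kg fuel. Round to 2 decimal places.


Excess air = actual - stoichiometric = 20.0 - 12.1 = 7.90 kg/kg fuel
Excess air % = (excess / stoich) * 100 = (7.90 / 12.1) * 100 = 65.29%


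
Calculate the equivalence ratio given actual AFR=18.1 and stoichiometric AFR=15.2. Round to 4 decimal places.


phi = AFR_stoich / AFR_actual
phi = 15.2 / 18.1 = 0.8398


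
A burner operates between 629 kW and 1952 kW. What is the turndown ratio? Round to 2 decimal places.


TDR = Q_max / Q_min
TDR = 1952 / 629 = 3.10


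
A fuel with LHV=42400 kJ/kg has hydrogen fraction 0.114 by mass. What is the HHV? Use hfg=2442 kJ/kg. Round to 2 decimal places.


HHV = LHV + hfg * 9 * H
Water addition = 2442 * 9 * 0.114 = 2505.492 kJ/kg
HHV = 42400 + 2505.492 = 44905.49 kJ/kg


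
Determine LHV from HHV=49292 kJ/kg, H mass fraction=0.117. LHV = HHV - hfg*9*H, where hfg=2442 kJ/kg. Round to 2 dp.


LHV = HHV - hfg * 9 * H
Water correction = 2442 * 9 * 0.117 = 2571.426 kJ/kg
LHV = 49292 - 2571.426 = 46720.57 kJ/kg


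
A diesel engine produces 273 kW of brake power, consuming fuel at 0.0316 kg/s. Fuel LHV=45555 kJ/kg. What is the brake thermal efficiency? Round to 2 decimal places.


eta_BTE = (BP / (mf * LHV)) * 100
Denominator = 0.0316 * 45555 = 1439.5380 kW
eta_BTE = (273 / 1439.5380) * 100 = 18.96%


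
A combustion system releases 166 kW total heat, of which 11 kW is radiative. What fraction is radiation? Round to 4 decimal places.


f_rad = Q_rad / Q_total
f_rad = 11 / 166 = 0.0663


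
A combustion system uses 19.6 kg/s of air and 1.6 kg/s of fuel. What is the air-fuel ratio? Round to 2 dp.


AFR = m_air / m_fuel
AFR = 19.6 / 1.6 = 12.25


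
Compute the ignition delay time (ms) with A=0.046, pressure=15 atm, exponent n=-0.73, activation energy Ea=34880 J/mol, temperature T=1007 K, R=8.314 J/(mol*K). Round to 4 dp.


tau = A * P^n * exp(Ea/(R*T))
P^n = 15^(-0.73) = 0.13850115
Ea/(R*T) = 34880/(8.314*1007) = 4.166170
exp(Ea/(R*T)) = 64.468065
tau = 0.046 * 0.13850115 * 64.468065 = 0.4107 ms


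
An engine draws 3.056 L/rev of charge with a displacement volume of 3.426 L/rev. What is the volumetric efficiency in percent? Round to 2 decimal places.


eta_v = (V_actual / V_disp) * 100
Ratio = 3.056 / 3.426 = 0.8920
eta_v = 0.8920 * 100 = 89.20%


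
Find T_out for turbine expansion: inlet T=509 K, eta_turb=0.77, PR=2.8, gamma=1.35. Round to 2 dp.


T_out = T_in * (1 - eta * (1 - PR^(-(gamma-1)/gamma)))
Exponent = -(1.35-1)/1.35 = -0.25925926
PR^exp = 2.8^(-0.25925926) = 0.76572026
Factor = 1 - 0.77*(1 - 0.76572026) = 0.81960460
T_out = 509 * 0.81960460 = 417.18 K


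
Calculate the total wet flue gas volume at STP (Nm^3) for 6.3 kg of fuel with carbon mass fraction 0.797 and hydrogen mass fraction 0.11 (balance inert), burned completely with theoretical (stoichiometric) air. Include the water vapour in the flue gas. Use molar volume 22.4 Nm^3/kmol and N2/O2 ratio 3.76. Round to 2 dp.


Per kg fuel: CO2 = (C/12 kmol)*22.4 = (0.797/12)*22.4 = 1.48773 Nm^3
Per kg fuel: H2O = (H/2 kmol)*22.4 = (0.11/2)*22.4 = 1.23200 Nm^3
O2 needed per kg fuel = C/12 + H/4 = 0.797/12 + 0.11/4 = 0.09391667 kmol
Per kg fuel: N2 = O2*3.76*22.4 = 0.09391667*3.76*22.4 = 7.91004 Nm^3
Total per kg = 1.48773 + 1.23200 + 7.91004 = 10.62977 Nm^3
Total = 10.62977 * 6.3 = 66.97 Nm^3


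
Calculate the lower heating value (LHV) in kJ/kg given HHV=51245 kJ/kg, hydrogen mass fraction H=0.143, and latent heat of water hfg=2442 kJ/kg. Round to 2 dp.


LHV = HHV - hfg * 9 * H
Water correction = 2442 * 9 * 0.143 = 3142.854 kJ/kg
LHV = 51245 - 3142.854 = 48102.15 kJ/kg


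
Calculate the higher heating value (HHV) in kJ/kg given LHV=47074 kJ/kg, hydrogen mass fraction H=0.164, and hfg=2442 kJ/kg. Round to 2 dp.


HHV = LHV + hfg * 9 * H
Water addition = 2442 * 9 * 0.164 = 3604.392 kJ/kg
HHV = 47074 + 3604.392 = 50678.39 kJ/kg


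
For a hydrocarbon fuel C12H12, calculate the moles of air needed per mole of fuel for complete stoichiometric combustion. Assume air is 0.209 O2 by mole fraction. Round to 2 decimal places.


Balanced combustion: C12H12 + 15 O2 -> 12 CO2 + 6 H2O
O2 needed = C + H/4 = 12 + 12/4 = 15.00 moles
Air moles = O2 / 0.209 = 15.00 / 0.209 = 71.77 moles air


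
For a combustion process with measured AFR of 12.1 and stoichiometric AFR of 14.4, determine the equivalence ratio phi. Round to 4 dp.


phi = AFR_stoich / AFR_actual
phi = 14.4 / 12.1 = 1.1901


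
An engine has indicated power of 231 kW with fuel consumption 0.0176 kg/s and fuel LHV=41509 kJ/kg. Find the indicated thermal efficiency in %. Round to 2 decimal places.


eta_ith = (IP / (mf * LHV)) * 100
Denominator = 0.0176 * 41509 = 730.5584 kW
eta_ith = (231 / 730.5584) * 100 = 31.62%


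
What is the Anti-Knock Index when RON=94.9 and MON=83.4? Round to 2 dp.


AKI = (RON + MON) / 2
AKI = (94.9 + 83.4) / 2
AKI = 178.3 / 2 = 89.15


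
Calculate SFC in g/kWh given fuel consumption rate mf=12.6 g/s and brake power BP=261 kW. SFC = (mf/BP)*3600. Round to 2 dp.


SFC = (mf / BP) * 3600
Rate = 12.6 / 261 = 0.048276 g/(s*kW)
SFC = 0.048276 * 3600 = 173.79 g/kWh


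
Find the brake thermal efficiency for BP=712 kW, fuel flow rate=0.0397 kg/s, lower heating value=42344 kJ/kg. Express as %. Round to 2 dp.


eta_BTE = (BP / (mf * LHV)) * 100
Denominator = 0.0397 * 42344 = 1681.0568 kW
eta_BTE = (712 / 1681.0568) * 100 = 42.35%


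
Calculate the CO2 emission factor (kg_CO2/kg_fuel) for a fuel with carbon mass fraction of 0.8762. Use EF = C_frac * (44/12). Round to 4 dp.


EF = C_frac * (M_CO2 / M_C)
EF = 0.8762 * (44/12)
EF = 0.8762 * 3.666667 = 3.2127 kg_CO2/kg_fuel


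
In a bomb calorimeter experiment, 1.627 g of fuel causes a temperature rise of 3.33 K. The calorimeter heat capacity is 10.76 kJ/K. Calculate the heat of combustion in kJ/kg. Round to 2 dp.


Hc = C_cal * delta_T / m_fuel
Q_released = 10.76 * 3.33 = 35.8308 kJ
m_fuel = 1.627 g = 1.627/1000 kg = 0.001627 kg
Hc = 35.8308 / 0.001627 = 22022.62 kJ/kg


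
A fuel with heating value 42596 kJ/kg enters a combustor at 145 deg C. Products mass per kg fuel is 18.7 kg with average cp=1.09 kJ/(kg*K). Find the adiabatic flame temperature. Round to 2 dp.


T_ad = T_in + Hc / (m_p * cp)
Denominator = 18.7 * 1.09 = 20.3830
Temperature rise = 42596 / 20.3830 = 2089.78 K
T_ad = 145 + 2089.78 = 2234.78 deg C


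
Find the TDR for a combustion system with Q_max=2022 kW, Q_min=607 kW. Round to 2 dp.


TDR = Q_max / Q_min
TDR = 2022 / 607 = 3.33


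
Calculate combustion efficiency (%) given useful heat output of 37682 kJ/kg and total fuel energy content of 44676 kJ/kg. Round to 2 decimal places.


Efficiency = (Q_useful / Q_fuel) * 100
Efficiency = (37682 / 44676) * 100
Efficiency = 0.8435 * 100 = 84.35%


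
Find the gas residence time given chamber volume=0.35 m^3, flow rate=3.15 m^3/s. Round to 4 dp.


tau = V / Q_flow
tau = 0.35 / 3.15 = 0.1111 s


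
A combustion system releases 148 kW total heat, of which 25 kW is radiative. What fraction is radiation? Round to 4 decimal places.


f_rad = Q_rad / Q_total
f_rad = 25 / 148 = 0.1689


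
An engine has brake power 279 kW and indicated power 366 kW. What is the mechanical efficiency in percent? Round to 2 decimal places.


eta_mech = (BP / IP) * 100
Ratio = 279 / 366 = 0.7623
eta_mech = 0.7623 * 100 = 76.23%


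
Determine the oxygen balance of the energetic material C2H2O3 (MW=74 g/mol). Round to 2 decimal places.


OB = -1600 * (2C + H/2 - O) / MW
Inner = 2*2 + 2/2 - 3 = 2.00
OB = -1600 * 2.00 / 74 = -43.24%


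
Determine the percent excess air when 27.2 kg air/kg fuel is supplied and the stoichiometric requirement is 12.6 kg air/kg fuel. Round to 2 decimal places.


Excess air = actual - stoichiometric = 27.2 - 12.6 = 14.60 kg/kg fuel
Excess air % = (excess / stoich) * 100 = (14.60 / 12.6) * 100 = 115.87%


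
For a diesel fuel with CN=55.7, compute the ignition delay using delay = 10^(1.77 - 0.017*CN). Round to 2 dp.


delay = 10^(1.77 - 0.017*CN)
Exponent = 1.77 - 0.017*55.7 = 0.8231
delay = 10^0.8231 = 6.65 ms


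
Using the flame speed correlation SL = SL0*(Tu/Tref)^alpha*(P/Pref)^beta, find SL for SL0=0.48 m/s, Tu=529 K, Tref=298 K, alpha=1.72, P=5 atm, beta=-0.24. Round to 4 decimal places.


SL = SL0 * (Tu/Tref)^alpha * (P/Pref)^beta
T ratio = 529/298 = 1.77516779
(T ratio)^alpha = 1.77516779^1.72 = 2.683439
(P/Pref)^beta = 5^(-0.24) = 0.679590
SL = 0.48 * 2.683439 * 0.679590 = 0.8753 m/s


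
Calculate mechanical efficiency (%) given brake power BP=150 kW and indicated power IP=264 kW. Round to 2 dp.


eta_mech = (BP / IP) * 100
Ratio = 150 / 264 = 0.5682
eta_mech = 0.5682 * 100 = 56.82%


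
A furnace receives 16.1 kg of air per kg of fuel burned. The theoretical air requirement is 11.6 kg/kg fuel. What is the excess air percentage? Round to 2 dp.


Excess air = actual - stoichiometric = 16.1 - 11.6 = 4.50 kg/kg fuel
Excess air % = (excess / stoich) * 100 = (4.50 / 11.6) * 100 = 38.79%


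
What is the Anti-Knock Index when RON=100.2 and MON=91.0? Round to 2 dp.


AKI = (RON + MON) / 2
AKI = (100.2 + 91.0) / 2
AKI = 191.2 / 2 = 95.60


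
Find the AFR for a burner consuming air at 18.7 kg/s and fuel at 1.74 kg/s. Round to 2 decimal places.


AFR = m_air / m_fuel
AFR = 18.7 / 1.74 = 10.75


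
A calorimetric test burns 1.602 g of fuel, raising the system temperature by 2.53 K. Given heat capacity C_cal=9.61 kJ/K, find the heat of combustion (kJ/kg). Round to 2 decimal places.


Hc = C_cal * delta_T / m_fuel
Q_released = 9.61 * 2.53 = 24.3133 kJ
m_fuel = 1.602 g = 1.602/1000 kg = 0.001602 kg
Hc = 24.3133 / 0.001602 = 15176.84 kJ/kg


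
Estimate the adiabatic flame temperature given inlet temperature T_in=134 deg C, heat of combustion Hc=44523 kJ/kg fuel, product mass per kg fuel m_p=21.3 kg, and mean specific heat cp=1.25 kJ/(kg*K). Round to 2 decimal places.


T_ad = T_in + Hc / (m_p * cp)
Denominator = 21.3 * 1.25 = 26.6250
Temperature rise = 44523 / 26.6250 = 1672.23 K
T_ad = 134 + 1672.23 = 1806.23 deg C


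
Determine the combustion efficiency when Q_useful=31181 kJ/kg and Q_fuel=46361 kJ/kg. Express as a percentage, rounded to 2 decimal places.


Efficiency = (Q_useful / Q_fuel) * 100
Efficiency = (31181 / 46361) * 100
Efficiency = 0.6726 * 100 = 67.26%


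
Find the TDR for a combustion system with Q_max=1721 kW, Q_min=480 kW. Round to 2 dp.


TDR = Q_max / Q_min
TDR = 1721 / 480 = 3.59


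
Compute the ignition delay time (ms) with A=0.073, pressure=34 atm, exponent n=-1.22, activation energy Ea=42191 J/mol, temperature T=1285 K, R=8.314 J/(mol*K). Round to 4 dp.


tau = A * P^n * exp(Ea/(R*T))
P^n = 34^(-1.22) = 0.01353928
Ea/(R*T) = 42191/(8.314*1285) = 3.949178
exp(Ea/(R*T)) = 51.892676
tau = 0.073 * 0.01353928 * 51.892676 = 0.0513 ms


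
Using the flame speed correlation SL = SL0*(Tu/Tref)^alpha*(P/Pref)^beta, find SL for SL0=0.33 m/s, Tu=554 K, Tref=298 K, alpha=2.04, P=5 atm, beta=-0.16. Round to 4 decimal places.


SL = SL0 * (Tu/Tref)^alpha * (P/Pref)^beta
T ratio = 554/298 = 1.85906040
(T ratio)^alpha = 1.85906040^2.04 = 3.542899
(P/Pref)^beta = 5^(-0.16) = 0.772974
SL = 0.33 * 3.542899 * 0.772974 = 0.9037 m/s


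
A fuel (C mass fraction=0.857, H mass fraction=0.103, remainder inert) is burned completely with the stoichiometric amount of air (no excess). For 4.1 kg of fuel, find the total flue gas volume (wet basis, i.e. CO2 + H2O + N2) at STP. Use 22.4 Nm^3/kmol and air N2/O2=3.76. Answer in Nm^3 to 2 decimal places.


Per kg fuel: CO2 = (C/12 kmol)*22.4 = (0.857/12)*22.4 = 1.59973 Nm^3
Per kg fuel: H2O = (H/2 kmol)*22.4 = (0.103/2)*22.4 = 1.15360 Nm^3
O2 needed per kg fuel = C/12 + H/4 = 0.857/12 + 0.103/4 = 0.09716667 kmol
Per kg fuel: N2 = O2*3.76*22.4 = 0.09716667*3.76*22.4 = 8.18377 Nm^3
Total per kg = 1.59973 + 1.15360 + 8.18377 = 10.93710 Nm^3
Total = 10.93710 * 4.1 = 44.84 Nm^3


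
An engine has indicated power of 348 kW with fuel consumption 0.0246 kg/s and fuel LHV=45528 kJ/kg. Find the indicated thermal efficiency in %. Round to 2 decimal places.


eta_ith = (IP / (mf * LHV)) * 100
Denominator = 0.0246 * 45528 = 1119.9888 kW
eta_ith = (348 / 1119.9888) * 100 = 31.07%


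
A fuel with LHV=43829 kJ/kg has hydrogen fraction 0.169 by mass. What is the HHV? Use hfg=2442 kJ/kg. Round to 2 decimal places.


HHV = LHV + hfg * 9 * H
Water addition = 2442 * 9 * 0.169 = 3714.282 kJ/kg
HHV = 43829 + 3714.282 = 47543.28 kJ/kg


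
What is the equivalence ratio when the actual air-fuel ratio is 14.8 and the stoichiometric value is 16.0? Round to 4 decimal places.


phi = AFR_stoich / AFR_actual
phi = 16.0 / 14.8 = 1.0811


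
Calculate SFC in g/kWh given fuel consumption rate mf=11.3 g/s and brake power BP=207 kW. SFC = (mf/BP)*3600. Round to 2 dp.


SFC = (mf / BP) * 3600
Rate = 11.3 / 207 = 0.054589 g/(s*kW)
SFC = 0.054589 * 3600 = 196.52 g/kWh


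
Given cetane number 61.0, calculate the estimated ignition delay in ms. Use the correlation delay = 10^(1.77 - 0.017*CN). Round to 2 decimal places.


delay = 10^(1.77 - 0.017*CN)
Exponent = 1.77 - 0.017*61.0 = 0.7330
delay = 10^0.7330 = 5.41 ms


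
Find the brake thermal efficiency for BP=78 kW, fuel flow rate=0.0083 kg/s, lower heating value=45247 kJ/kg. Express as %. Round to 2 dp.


eta_BTE = (BP / (mf * LHV)) * 100
Denominator = 0.0083 * 45247 = 375.5501 kW
eta_BTE = (78 / 375.5501) * 100 = 20.77%


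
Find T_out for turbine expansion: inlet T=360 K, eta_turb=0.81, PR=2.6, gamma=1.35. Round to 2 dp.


T_out = T_in * (1 - eta * (1 - PR^(-(gamma-1)/gamma)))
Exponent = -(1.35-1)/1.35 = -0.25925926
PR^exp = 2.6^(-0.25925926) = 0.78057442
Factor = 1 - 0.81*(1 - 0.78057442) = 0.82226528
T_out = 360 * 0.82226528 = 296.02 K


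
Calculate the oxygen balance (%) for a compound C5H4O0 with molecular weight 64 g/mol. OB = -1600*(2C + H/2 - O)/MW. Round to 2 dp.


OB = -1600 * (2C + H/2 - O) / MW
Inner = 2*5 + 4/2 - 0 = 12.00
OB = -1600 * 12.00 / 64 = -300.00%


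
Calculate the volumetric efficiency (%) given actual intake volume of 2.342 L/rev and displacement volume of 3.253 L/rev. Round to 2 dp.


eta_v = (V_actual / V_disp) * 100
Ratio = 2.342 / 3.253 = 0.7200
eta_v = 0.7200 * 100 = 72.00%


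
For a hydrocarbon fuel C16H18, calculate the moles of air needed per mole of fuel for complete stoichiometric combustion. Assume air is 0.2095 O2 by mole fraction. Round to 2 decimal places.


Balanced combustion: C16H18 + 20.5 O2 -> 16 CO2 + 9 H2O
O2 needed = C + H/4 = 16 + 18/4 = 20.50 moles
Air moles = O2 / 0.2095 = 20.50 / 0.2095 = 97.85 moles air


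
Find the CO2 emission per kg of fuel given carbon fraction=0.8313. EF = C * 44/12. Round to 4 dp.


EF = C_frac * (M_CO2 / M_C)
EF = 0.8313 * (44/12)
EF = 0.8313 * 3.666667 = 3.0481 kg_CO2/kg_fuel


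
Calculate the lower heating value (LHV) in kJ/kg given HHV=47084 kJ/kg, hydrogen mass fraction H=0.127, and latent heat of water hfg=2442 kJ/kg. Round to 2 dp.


LHV = HHV - hfg * 9 * H
Water correction = 2442 * 9 * 0.127 = 2791.206 kJ/kg
LHV = 47084 - 2791.206 = 44292.79 kJ/kg


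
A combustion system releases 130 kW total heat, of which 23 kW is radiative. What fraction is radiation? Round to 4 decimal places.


f_rad = Q_rad / Q_total
f_rad = 23 / 130 = 0.1769


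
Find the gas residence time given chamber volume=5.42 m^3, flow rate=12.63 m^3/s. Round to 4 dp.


tau = V / Q_flow
tau = 5.42 / 12.63 = 0.4291 s


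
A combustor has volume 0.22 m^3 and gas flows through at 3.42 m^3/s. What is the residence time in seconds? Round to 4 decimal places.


tau = V / Q_flow
tau = 0.22 / 3.42 = 0.0643 s


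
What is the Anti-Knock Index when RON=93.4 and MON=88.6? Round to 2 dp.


AKI = (RON + MON) / 2
AKI = (93.4 + 88.6) / 2
AKI = 182.0 / 2 = 91.00


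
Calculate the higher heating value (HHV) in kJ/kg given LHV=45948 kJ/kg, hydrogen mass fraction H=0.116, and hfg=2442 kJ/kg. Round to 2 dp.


HHV = LHV + hfg * 9 * H
Water addition = 2442 * 9 * 0.116 = 2549.448 kJ/kg
HHV = 45948 + 2549.448 = 48497.45 kJ/kg


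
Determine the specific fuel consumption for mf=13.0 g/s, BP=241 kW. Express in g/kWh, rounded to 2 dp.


SFC = (mf / BP) * 3600
Rate = 13.0 / 241 = 0.053942 g/(s*kW)
SFC = 0.053942 * 3600 = 194.19 g/kWh


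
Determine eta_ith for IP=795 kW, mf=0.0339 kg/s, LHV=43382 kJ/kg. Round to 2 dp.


eta_ith = (IP / (mf * LHV)) * 100
Denominator = 0.0339 * 43382 = 1470.6498 kW
eta_ith = (795 / 1470.6498) * 100 = 54.06%


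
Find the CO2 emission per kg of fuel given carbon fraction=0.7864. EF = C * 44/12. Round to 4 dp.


EF = C_frac * (M_CO2 / M_C)
EF = 0.7864 * (44/12)
EF = 0.7864 * 3.666667 = 2.8835 kg_CO2/kg_fuel


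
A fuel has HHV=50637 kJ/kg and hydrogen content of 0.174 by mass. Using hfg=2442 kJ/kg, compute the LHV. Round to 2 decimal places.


LHV = HHV - hfg * 9 * H
Water correction = 2442 * 9 * 0.174 = 3824.172 kJ/kg
LHV = 50637 - 3824.172 = 46812.83 kJ/kg


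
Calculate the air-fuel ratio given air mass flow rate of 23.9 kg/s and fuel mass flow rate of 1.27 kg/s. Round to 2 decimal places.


AFR = m_air / m_fuel
AFR = 23.9 / 1.27 = 18.82


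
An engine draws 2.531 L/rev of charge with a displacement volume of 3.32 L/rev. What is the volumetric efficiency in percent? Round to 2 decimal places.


eta_v = (V_actual / V_disp) * 100
Ratio = 2.531 / 3.32 = 0.7623
eta_v = 0.7623 * 100 = 76.23%


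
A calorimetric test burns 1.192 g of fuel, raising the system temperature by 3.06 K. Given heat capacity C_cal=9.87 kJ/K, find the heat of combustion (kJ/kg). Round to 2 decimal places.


Hc = C_cal * delta_T / m_fuel
Q_released = 9.87 * 3.06 = 30.2022 kJ
m_fuel = 1.192 g = 1.192/1000 kg = 0.001192 kg
Hc = 30.2022 / 0.001192 = 25337.42 kJ/kg


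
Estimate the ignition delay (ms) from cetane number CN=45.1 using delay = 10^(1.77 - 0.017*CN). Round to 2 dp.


delay = 10^(1.77 - 0.017*CN)
Exponent = 1.77 - 0.017*45.1 = 1.0033
delay = 10^1.0033 = 10.08 ms


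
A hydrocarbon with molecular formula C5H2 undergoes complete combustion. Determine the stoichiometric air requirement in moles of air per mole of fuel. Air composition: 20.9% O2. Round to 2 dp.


Balanced combustion: C5H2 + 5.5 O2 -> 5 CO2 + 1 H2O
O2 needed = C + H/4 = 5 + 2/4 = 5.50 moles
Air moles = O2 / 0.209 = 5.50 / 0.209 = 26.32 moles air


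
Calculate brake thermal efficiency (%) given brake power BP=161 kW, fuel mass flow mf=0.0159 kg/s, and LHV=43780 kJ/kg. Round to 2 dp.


eta_BTE = (BP / (mf * LHV)) * 100
Denominator = 0.0159 * 43780 = 696.1020 kW
eta_BTE = (161 / 696.1020) * 100 = 23.13%


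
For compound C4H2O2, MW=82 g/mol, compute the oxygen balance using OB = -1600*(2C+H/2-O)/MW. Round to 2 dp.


OB = -1600 * (2C + H/2 - O) / MW
Inner = 2*4 + 2/2 - 2 = 7.00
OB = -1600 * 7.00 / 82 = -136.59%


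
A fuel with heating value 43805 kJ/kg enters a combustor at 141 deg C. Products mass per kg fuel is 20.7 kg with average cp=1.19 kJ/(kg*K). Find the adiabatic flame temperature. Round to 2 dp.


T_ad = T_in + Hc / (m_p * cp)
Denominator = 20.7 * 1.19 = 24.6330
Temperature rise = 43805 / 24.6330 = 1778.31 K
T_ad = 141 + 1778.31 = 1919.31 deg C


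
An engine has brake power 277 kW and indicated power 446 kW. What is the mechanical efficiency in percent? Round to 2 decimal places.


eta_mech = (BP / IP) * 100
Ratio = 277 / 446 = 0.6211
eta_mech = 0.6211 * 100 = 62.11%


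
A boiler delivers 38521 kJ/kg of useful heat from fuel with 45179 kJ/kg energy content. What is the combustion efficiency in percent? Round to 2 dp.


Efficiency = (Q_useful / Q_fuel) * 100
Efficiency = (38521 / 45179) * 100
Efficiency = 0.8526 * 100 = 85.26%


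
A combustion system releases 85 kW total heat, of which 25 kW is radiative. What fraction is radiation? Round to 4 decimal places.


f_rad = Q_rad / Q_total
f_rad = 25 / 85 = 0.2941


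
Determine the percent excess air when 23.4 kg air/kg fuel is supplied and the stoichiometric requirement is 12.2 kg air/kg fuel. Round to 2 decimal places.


Excess air = actual - stoichiometric = 23.4 - 12.2 = 11.20 kg/kg fuel
Excess air % = (excess / stoich) * 100 = (11.20 / 12.2) * 100 = 91.80%


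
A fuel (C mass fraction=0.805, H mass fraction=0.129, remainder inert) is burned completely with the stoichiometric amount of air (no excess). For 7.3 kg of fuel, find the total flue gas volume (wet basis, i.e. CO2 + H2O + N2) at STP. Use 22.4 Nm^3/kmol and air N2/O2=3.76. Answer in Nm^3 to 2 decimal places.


Per kg fuel: CO2 = (C/12 kmol)*22.4 = (0.805/12)*22.4 = 1.50267 Nm^3
Per kg fuel: H2O = (H/2 kmol)*22.4 = (0.129/2)*22.4 = 1.44480 Nm^3
O2 needed per kg fuel = C/12 + H/4 = 0.805/12 + 0.129/4 = 0.09933333 kmol
Per kg fuel: N2 = O2*3.76*22.4 = 0.09933333*3.76*22.4 = 8.36625 Nm^3
Total per kg = 1.50267 + 1.44480 + 8.36625 = 11.31372 Nm^3
Total = 11.31372 * 7.3 = 82.59 Nm^3


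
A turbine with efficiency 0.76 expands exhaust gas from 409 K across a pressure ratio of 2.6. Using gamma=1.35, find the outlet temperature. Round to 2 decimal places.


T_out = T_in * (1 - eta * (1 - PR^(-(gamma-1)/gamma)))
Exponent = -(1.35-1)/1.35 = -0.25925926
PR^exp = 2.6^(-0.25925926) = 0.78057442
Factor = 1 - 0.76*(1 - 0.78057442) = 0.83323656
T_out = 409 * 0.83323656 = 340.79 K


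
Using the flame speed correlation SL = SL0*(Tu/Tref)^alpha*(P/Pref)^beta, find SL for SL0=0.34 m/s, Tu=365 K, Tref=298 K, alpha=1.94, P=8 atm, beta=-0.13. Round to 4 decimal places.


SL = SL0 * (Tu/Tref)^alpha * (P/Pref)^beta
T ratio = 365/298 = 1.22483221
(T ratio)^alpha = 1.22483221^1.94 = 1.482070
(P/Pref)^beta = 8^(-0.13) = 0.763130
SL = 0.34 * 1.482070 * 0.763130 = 0.3845 m/s


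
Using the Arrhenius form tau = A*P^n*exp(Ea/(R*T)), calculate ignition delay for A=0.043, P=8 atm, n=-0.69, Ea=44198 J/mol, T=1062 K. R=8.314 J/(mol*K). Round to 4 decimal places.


tau = A * P^n * exp(Ea/(R*T))
P^n = 8^(-0.69) = 0.23815950
Ea/(R*T) = 44198/(8.314*1062) = 5.005738
exp(Ea/(R*T)) = 149.267143
tau = 0.043 * 0.23815950 * 149.267143 = 1.5286 ms


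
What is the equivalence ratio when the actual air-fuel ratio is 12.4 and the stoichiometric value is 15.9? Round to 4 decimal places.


phi = AFR_stoich / AFR_actual
phi = 15.9 / 12.4 = 1.2823


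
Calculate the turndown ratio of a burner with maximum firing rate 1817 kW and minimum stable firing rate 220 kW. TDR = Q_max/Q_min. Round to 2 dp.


TDR = Q_max / Q_min
TDR = 1817 / 220 = 8.26


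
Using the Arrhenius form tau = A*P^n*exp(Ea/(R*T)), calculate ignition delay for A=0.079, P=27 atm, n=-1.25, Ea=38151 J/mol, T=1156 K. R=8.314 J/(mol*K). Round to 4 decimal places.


tau = A * P^n * exp(Ea/(R*T))
P^n = 27^(-1.25) = 0.01624783
Ea/(R*T) = 38151/(8.314*1156) = 3.969521
exp(Ea/(R*T)) = 52.959142
tau = 0.079 * 0.01624783 * 52.959142 = 0.0680 ms


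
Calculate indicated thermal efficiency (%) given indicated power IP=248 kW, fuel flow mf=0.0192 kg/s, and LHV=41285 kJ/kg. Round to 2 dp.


eta_ith = (IP / (mf * LHV)) * 100
Denominator = 0.0192 * 41285 = 792.6720 kW
eta_ith = (248 / 792.6720) * 100 = 31.29%


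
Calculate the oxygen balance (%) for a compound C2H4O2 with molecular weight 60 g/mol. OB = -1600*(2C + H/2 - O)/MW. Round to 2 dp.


OB = -1600 * (2C + H/2 - O) / MW
Inner = 2*2 + 4/2 - 2 = 4.00
OB = -1600 * 4.00 / 60 = -106.67%


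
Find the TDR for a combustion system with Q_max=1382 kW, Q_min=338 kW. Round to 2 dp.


TDR = Q_max / Q_min
TDR = 1382 / 338 = 4.09


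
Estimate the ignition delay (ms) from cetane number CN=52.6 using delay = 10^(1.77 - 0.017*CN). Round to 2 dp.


delay = 10^(1.77 - 0.017*CN)
Exponent = 1.77 - 0.017*52.6 = 0.8758
delay = 10^0.8758 = 7.51 ms


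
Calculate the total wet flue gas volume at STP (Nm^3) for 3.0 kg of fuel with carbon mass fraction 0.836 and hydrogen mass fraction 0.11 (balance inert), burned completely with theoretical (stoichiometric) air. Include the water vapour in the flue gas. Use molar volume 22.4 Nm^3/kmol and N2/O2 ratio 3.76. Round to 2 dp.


Per kg fuel: CO2 = (C/12 kmol)*22.4 = (0.836/12)*22.4 = 1.56053 Nm^3
Per kg fuel: H2O = (H/2 kmol)*22.4 = (0.11/2)*22.4 = 1.23200 Nm^3
O2 needed per kg fuel = C/12 + H/4 = 0.836/12 + 0.11/4 = 0.09716667 kmol
Per kg fuel: N2 = O2*3.76*22.4 = 0.09716667*3.76*22.4 = 8.18377 Nm^3
Total per kg = 1.56053 + 1.23200 + 8.18377 = 10.97630 Nm^3
Total = 10.97630 * 3.0 = 32.93 Nm^3


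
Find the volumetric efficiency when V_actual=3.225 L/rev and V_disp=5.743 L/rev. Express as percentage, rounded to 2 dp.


eta_v = (V_actual / V_disp) * 100
Ratio = 3.225 / 5.743 = 0.5616
eta_v = 0.5616 * 100 = 56.16%


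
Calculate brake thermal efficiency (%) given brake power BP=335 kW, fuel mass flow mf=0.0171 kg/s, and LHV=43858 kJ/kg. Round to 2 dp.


eta_BTE = (BP / (mf * LHV)) * 100
Denominator = 0.0171 * 43858 = 749.9718 kW
eta_BTE = (335 / 749.9718) * 100 = 44.67%


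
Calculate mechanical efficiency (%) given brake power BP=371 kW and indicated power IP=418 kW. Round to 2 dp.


eta_mech = (BP / IP) * 100
Ratio = 371 / 418 = 0.8876
eta_mech = 0.8876 * 100 = 88.76%


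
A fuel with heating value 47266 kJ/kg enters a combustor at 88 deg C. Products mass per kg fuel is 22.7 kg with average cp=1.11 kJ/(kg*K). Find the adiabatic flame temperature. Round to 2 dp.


T_ad = T_in + Hc / (m_p * cp)
Denominator = 22.7 * 1.11 = 25.1970
Temperature rise = 47266 / 25.1970 = 1875.86 K
T_ad = 88 + 1875.86 = 1963.86 deg C


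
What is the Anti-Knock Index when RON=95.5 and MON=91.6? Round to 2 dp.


AKI = (RON + MON) / 2
AKI = (95.5 + 91.6) / 2
AKI = 187.1 / 2 = 93.55


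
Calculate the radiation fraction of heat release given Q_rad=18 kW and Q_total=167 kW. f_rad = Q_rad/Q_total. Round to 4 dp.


f_rad = Q_rad / Q_total
f_rad = 18 / 167 = 0.1078


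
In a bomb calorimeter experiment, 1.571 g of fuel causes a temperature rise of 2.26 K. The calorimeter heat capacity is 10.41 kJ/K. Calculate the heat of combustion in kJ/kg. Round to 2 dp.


Hc = C_cal * delta_T / m_fuel
Q_released = 10.41 * 2.26 = 23.5266 kJ
m_fuel = 1.571 g = 1.571/1000 kg = 0.001571 kg
Hc = 23.5266 / 0.001571 = 14975.56 kJ/kg


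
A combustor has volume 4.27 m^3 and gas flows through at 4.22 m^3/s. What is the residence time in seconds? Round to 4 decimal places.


tau = V / Q_flow
tau = 4.27 / 4.22 = 1.0118 s


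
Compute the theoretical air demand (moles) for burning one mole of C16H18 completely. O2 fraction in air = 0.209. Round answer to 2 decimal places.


Balanced combustion: C16H18 + 20.5 O2 -> 16 CO2 + 9 H2O
O2 needed = C + H/4 = 16 + 18/4 = 20.50 moles
Air moles = O2 / 0.209 = 20.50 / 0.209 = 98.09 moles air


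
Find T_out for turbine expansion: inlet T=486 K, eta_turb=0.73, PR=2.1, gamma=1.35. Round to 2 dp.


T_out = T_in * (1 - eta * (1 - PR^(-(gamma-1)/gamma)))
Exponent = -(1.35-1)/1.35 = -0.25925926
PR^exp = 2.1^(-0.25925926) = 0.82501466
Factor = 1 - 0.73*(1 - 0.82501466) = 0.87226070
T_out = 486 * 0.87226070 = 423.92 K


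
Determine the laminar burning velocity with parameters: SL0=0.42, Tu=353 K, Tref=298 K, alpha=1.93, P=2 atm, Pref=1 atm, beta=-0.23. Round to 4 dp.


SL = SL0 * (Tu/Tref)^alpha * (P/Pref)^beta
T ratio = 353/298 = 1.18456376
(T ratio)^alpha = 1.18456376^1.93 = 1.386653
(P/Pref)^beta = 2^(-0.23) = 0.852635
SL = 0.42 * 1.386653 * 0.852635 = 0.4966 m/s


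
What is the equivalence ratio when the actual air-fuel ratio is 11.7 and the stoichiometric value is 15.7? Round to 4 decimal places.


phi = AFR_stoich / AFR_actual
phi = 15.7 / 11.7 = 1.3419


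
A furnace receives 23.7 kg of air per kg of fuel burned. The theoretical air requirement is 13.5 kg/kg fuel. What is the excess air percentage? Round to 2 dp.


Excess air = actual - stoichiometric = 23.7 - 13.5 = 10.20 kg/kg fuel
Excess air % = (excess / stoich) * 100 = (10.20 / 13.5) * 100 = 75.56%


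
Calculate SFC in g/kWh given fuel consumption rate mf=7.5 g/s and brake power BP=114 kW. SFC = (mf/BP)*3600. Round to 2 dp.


SFC = (mf / BP) * 3600
Rate = 7.5 / 114 = 0.065789 g/(s*kW)
SFC = 0.065789 * 3600 = 236.84 g/kWh


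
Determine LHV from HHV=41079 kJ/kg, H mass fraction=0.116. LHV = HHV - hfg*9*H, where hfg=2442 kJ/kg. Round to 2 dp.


LHV = HHV - hfg * 9 * H
Water correction = 2442 * 9 * 0.116 = 2549.448 kJ/kg
LHV = 41079 - 2549.448 = 38529.55 kJ/kg


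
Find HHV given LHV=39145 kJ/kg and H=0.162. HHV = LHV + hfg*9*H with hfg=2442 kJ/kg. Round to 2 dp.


HHV = LHV + hfg * 9 * H
Water addition = 2442 * 9 * 0.162 = 3560.436 kJ/kg
HHV = 39145 + 3560.436 = 42705.44 kJ/kg
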